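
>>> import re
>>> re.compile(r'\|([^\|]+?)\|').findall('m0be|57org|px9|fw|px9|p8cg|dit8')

Matches: at [4:11] match '|57org|', group 1 = '57org'; at [14:18] match '|fw|', group 1 = 'fw'; at [21:27] match '|p8cg|', group 1 = 'p8cg'.
`findall` collects group 1 from each match (3 total).

['57org', 'fw', 'p8cg']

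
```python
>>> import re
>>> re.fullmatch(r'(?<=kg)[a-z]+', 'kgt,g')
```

None

`fullmatch` succeeds only if the pattern covers the string from start to end.
Here there's no way to consume every character, so the call returns None.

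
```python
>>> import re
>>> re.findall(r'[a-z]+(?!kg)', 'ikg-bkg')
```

The negative lookaround is zero-width — it rules out positions where the adjacent text would match, without consuming anything.
Walking the string: at [0:3] → 'ikg'; at [4:7] → 'bkg'.
No capturing groups, so `findall` returns the 2 full match strings.

['ikg', 'bkg']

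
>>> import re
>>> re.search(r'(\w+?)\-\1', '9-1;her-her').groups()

('her',)

The match spans [4:11] → 'her-her'.
Captured: group 1 = 'her'.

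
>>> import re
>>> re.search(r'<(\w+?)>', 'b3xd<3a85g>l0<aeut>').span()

(4, 11)

The match spans [4:11] → '<3a85g>'.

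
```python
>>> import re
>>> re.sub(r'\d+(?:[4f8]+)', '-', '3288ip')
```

The pattern matches one or more of a digit; then one or more of one of [4f8] (non-capturing group).
Matches: at [0:4] → '3288'.
`sub` substitutes '-' at each match site.

'-ip'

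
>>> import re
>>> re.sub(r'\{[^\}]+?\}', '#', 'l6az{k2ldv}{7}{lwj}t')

'l6az###t'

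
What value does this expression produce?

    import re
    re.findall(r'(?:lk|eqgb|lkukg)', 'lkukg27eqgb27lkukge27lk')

['lk', 'eqgb', 'lk', 'lk']

Alternation isn't longest-match — the leftmost alternative that fits at this position is chosen.
With no groups in the pattern, `findall` gives back each whole match — 4 here.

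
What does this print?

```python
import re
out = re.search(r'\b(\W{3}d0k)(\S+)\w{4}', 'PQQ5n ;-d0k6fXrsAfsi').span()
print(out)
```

Pattern: a word boundary (`\b`, zero-width); then exactly 3 of a non-word character, then the literal 'd0k' (captured); then one or more of a non-whitespace character (captured); then exactly 4 of a word character.
The match spans [5:20] → ' ;-d0k6fXrsAfsi'.

(5, 20)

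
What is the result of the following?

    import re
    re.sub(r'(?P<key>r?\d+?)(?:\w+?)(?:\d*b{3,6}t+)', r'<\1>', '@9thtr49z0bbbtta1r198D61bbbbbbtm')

Pattern: optionally a literal 'r', then one or more of a digit (lazy) (captured as 'key'); then one or more of a word character (lazy) (non-capturing group); then zero or more of a digit, then 3 to 6 of the literal 'b', then one or more of a literal 't' (non-capturing group).
A non-greedy quantifier consumes as few characters as it can — just enough that the remainder of the pattern still matches from where it stops; whatever follows it matches normally.
Matches: at [1:15] → '9thtr49z0bbbtt'; at [16:31] → '1r198D61bbbbbbt'.
Each match is replaced using the text its own group 1 captured.

'@<9>a<1>m'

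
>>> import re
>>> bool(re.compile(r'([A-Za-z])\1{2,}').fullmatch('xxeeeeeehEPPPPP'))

False

For `fullmatch`, every character of the input must be accounted for by the pattern.
Here the string isn't matched end-to-end, so the call returns None, and `bool(None)` is False.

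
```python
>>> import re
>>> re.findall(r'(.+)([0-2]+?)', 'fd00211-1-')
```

The pattern matches one or more of any character (captured); then one or more of a character in [0-2] (lazy) (captured).
Walking the string: at [0:9] match 'fd00211-1', groups = ('fd00211-', '1').
With 2 capturing groups, `findall` returns a 2-tuple per match.

[('fd00211-', '1')]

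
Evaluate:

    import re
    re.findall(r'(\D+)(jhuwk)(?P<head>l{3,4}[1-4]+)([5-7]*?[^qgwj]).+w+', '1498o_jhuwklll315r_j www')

The pattern matches one or more of a non-digit (captured); then the literal 'jh', then the literal 'uwk' (captured); then 3 to 4 of the literal 'l', then one or more of a character in [1-4] (captured as 'head'); then zero or more of a character in [5-7] (lazy), then any character except [qgwj] (captured); then one or more of any character, then one or more of a literal 'w'.
With the lazy modifier that quantifier settles for the fewest repetitions that let the rest of the pattern succeed (the atoms after it are unaffected and can still be greedy).
Scanning left to right: at [4:24] match 'o_jhuwklll315r_j www', groups = ('o_', 'jhuwk', 'lll31', '5').
4 groups means the one result is a tuple of 4 captured strings — 1 here.

[('o_', 'jhuwk', 'lll31', '5')]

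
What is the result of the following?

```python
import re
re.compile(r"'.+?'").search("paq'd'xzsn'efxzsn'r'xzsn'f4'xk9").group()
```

"'d'"

The match spans [3:6] → "'d'".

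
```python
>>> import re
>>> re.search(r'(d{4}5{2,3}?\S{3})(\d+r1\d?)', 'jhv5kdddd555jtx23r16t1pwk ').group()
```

'dddd555jtx23r16'

This matches exactly 4 of a literal 'd', then 2 to 3 of the literal '5' (lazy), then exactly 3 of a non-whitespace character (captured); then one or more of a digit, then the literal 'r1', then optionally a digit (captured).
The match spans [5:20] → 'dddd555jtx23r16'.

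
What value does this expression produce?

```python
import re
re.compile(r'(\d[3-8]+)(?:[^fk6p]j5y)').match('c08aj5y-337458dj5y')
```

None

The pattern matches a digit, then one or more of a character in [3-8] (captured); then any character except [fk6p], then the literal 'j5y' (non-capturing group).
`re.match` won't scan ahead — the pattern has to work from the very first character.
Here the string doesn't start with a match, so the call returns None.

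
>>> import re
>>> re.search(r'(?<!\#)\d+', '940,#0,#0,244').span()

The negative lookaround is zero-width — it rules out positions where the adjacent text would match, without consuming anything.
The match spans [0:3] → '940'.

(0, 3)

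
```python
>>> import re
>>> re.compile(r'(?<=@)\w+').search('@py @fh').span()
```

Because the assertion is zero-width, the text it checks is not consumed and won't appear in the result.
The match spans [1:3] → 'py'.

(1, 3)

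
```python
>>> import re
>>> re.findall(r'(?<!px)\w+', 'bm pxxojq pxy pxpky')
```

['bm', 'pxxojq', 'pxy', 'pxpky']

A negative assertion filters positions out without eating any characters.
Matches: at [0:2] → 'bm'; at [3:9] → 'pxxojq'; at [10:13] → 'pxy'; at [14:19] → 'pxpky'.
`findall` yields the raw match text (4 of them) because the pattern has no groups.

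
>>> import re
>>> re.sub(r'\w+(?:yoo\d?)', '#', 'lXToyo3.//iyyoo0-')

Pattern: one or more of a word character; then the literal 'yoo', then optionally a digit (non-capturing group).
Matches: at [10:16] → 'iyyoo0'.
Each match is replaced by '#'.

'lXToyo3.//#-'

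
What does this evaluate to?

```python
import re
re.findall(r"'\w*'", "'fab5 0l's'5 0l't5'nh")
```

No capturing groups, so `findall` returns the 2 full match strings.

["'s'", "'t5'"]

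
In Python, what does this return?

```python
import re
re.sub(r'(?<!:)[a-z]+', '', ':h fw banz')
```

':h  '

A negative assertion filters positions out without eating any characters.
Matches: at [3:5] → 'fw'; at [6:10] → 'banz'.
Each match is replaced by ''.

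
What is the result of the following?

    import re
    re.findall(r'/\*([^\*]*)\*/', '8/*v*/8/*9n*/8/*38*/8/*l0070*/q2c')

['v', '9n', '38', 'l0070']

Scanning left to right: at [1:6] match '/*v*/', group 1 = 'v'; at [7:13] match '/*9n*/', group 1 = '9n'; at [14:20] match '/*38*/', group 1 = '38'; at [21:30] match '/*l0070*/', group 1 = 'l0070'.
Because there's exactly one group, `findall` drops the full match and keeps group 1 from each hit.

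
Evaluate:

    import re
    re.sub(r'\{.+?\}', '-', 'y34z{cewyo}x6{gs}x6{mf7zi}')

'y34z-x6-x6-'

A non-greedy quantifier consumes as few characters as it can — just enough that the remainder of the pattern still matches from where it stops; whatever follows it matches normally.
`sub` substitutes '-' at each match site.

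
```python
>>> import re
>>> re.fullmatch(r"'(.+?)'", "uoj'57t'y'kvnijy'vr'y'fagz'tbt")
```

None

`fullmatch` succeeds only if the pattern covers the string from start to end.
Here the pattern can't cover the whole string, so the call returns None.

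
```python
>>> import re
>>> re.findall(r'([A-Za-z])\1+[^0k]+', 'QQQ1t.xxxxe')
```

['Q']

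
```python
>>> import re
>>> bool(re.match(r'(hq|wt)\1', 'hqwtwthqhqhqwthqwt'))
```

`\1` has to match the exact text group 1 already captured.
With `match`, the pattern is implicitly anchored at the beginning.
Here the pattern fails at index 0, so the call returns None, and `bool(None)` is False.

False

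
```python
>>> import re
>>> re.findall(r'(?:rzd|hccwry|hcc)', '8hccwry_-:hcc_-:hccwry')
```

['hccwry', 'hcc', 'hccwry']

The regex engine tests alternatives in the order written; an earlier branch that matches wins even if a later one would match more.
With no groups in the pattern, `findall` gives back each whole match — 3 here.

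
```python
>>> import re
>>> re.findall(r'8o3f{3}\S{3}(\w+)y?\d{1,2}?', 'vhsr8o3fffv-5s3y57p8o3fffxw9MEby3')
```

['s3y57p8o3fffxw9MEby']

Pattern: the literal '8o3', then exactly 3 of the literal 'f'; then exactly 3 of a non-whitespace character; then one or more of a word character (captured); then optionally the literal 'y', then 1 to 2 of a digit (lazy).
Scanning left to right: at [4:33] match '8o3fffv-5s3y57p8o3fffxw9MEby3', group 1 = 's3y57p8o3fffxw9MEby'.
`findall` collects group 1 from the one match (1 total).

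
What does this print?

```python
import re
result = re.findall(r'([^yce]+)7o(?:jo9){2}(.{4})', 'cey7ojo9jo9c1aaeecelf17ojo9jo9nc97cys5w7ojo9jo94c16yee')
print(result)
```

[('lf1', 'nc97'), ('s5w', '4c16')]

This matches one or more of any character except [yce] (captured); then the literal '7o', then the literal 'jo9' repeated 2 times; then exactly 4 of any character (captured).
With 2 capturing groups, `findall` returns a 2-tuple per match.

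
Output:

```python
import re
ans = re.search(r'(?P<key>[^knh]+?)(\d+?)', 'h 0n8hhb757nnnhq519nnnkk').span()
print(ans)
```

(1, 3)

This matches one or more of any character except [knh] (lazy) (captured as 'key'); then one or more of a digit (lazy) (captured).
The match spans [1:3] → ' 0'.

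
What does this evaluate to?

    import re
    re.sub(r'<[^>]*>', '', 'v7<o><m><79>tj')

'v7tj'

Matches: at [2:5] → '<o>'; at [5:8] → '<m>'; at [8:12] → '<79>'.
Every occurrence is swapped for ''.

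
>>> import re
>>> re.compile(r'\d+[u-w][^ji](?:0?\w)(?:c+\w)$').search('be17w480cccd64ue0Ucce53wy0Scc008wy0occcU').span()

Pattern: one or more of a digit, then a character in [u-w], then any character except [ji]; then optionally the literal '0', then a word character (non-capturing group); then one or more of a literal 'c', then a word character (non-capturing group); then anchored at the end.
Unlike `match`, `search` isn't anchored — it looks for the pattern anywhere in the string.
The match spans [29:40] → '008wy0occcU'.

(29, 40)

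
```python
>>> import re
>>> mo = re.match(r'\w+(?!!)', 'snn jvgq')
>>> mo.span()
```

`(?!…)`/`(?<!…)` only lets a position through if the neighbouring text does NOT match; no characters are consumed.
`re.match` only tries the pattern at the start of the string.
The match spans [0:3] → 'snn'.

(0, 3)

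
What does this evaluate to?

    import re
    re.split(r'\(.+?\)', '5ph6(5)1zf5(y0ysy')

['5ph6', '1zf5(y0ysy']

Matches to split on: at [4:7] → '(5)'.
Each match becomes a cut point; 2 segments remain.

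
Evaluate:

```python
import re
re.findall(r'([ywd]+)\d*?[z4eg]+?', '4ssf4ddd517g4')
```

The pattern matches one or more of one of [ywd] (captured); then zero or more of a digit (lazy), then one or more of one of [z4eg] (lazy).
Matches: at [5:12] match 'ddd517g', group 1 = 'ddd'.
With a single group, `findall` returns only what that group captured — 1 item.

['ddd']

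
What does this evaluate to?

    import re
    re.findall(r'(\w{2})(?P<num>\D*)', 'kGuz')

This matches exactly 2 of a word character (captured); then zero or more of a non-digit (captured as 'num').
Walking the string: at [0:4] match 'kGuz', groups = ('kG', 'uz').
Multiple groups make `findall` return tuples — one 2-tuple for the one match.

[('kG', 'uz')]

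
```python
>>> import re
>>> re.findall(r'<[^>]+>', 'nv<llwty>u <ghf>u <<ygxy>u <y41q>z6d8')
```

Scanning left to right: at [2:9] → '<llwty>'; at [11:16] → '<ghf>'; at [18:25] → '<<ygxy>'; at [27:33] → '<y41q>'.
Since nothing is captured, `findall` lists the 4 matched substrings directly.

['<llwty>', '<ghf>', '<<ygxy>', '<y41q>']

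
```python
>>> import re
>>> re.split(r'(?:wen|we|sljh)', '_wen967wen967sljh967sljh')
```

`|` is ordered: at each position the engine commits to the first alternative that works.
`split` removes every match and returns the 5 fragments in between.

['_', '967', '967', '967', '']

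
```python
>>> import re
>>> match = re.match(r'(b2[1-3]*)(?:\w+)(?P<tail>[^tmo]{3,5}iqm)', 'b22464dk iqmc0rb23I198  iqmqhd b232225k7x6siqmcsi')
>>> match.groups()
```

The match spans [0:12] → 'b22464dk iqm'.
Captured: group 1 = 'b22', group 2 = 'dk iqm'.

('b22', 'dk iqm')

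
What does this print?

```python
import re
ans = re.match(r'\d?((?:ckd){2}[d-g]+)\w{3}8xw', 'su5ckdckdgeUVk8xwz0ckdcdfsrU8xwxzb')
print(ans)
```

None

`re.match` only tries the pattern at the start of the string.
Here the string doesn't start with a match, so the call returns None.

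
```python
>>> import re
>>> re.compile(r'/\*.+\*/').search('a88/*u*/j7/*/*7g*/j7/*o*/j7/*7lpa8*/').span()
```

(3, 36)

The match spans [3:36] → '/*u*/j7/*/*7g*/j7/*o*/j7/*7lpa8*/'.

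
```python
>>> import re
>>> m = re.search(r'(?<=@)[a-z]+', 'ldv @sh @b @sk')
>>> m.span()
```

(5, 7)

The lookaround is zero-width — it requires the adjacent text to match without consuming it, so the asserted text isn't part of the match.
The match spans [5:7] → 'sh'.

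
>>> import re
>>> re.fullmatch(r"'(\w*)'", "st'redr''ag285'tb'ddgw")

None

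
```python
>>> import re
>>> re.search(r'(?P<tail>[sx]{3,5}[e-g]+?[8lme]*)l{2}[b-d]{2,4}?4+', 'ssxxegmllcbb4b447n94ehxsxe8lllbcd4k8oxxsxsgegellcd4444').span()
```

(0, 13)

This matches 3 to 5 of one of [sx], then one or more of a character in [e-g] (lazy), then zero or more of one of [8lme] (captured as 'tail'); then exactly 2 of the literal 'l', then 2 to 4 of a character in [b-d] (lazy); then one or more of a literal '4'.
The match spans [0:13] → 'ssxxegmllcbb4'.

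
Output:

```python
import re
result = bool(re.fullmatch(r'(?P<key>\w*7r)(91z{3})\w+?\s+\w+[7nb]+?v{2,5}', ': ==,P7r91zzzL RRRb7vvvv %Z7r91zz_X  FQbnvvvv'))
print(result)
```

Pattern: zero or more of a word character, then the literal '7r' (captured as 'key'); then the literal '91', then exactly 3 of the literal 'z' (captured); then one or more of a word character (lazy), then one or more of whitespace, then one or more of a word character; then one or more of one of [7nb] (lazy), then 2 to 5 of a literal 'v'.
`re.fullmatch` is like wrapping the pattern in `^…$` (in single-line mode).
Here there's no way to consume every character, so the call returns None, and `bool(None)` is False.

False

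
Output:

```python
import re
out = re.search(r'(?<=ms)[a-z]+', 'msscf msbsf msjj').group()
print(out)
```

Lookahead/lookbehind check context without consuming it, so the matched span excludes the asserted characters.
Unlike `match`, `search` isn't anchored — it looks for the pattern anywhere in the string.
The match spans [2:5] → 'scf'.

scf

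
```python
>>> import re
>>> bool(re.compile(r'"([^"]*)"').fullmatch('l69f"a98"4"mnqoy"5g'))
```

False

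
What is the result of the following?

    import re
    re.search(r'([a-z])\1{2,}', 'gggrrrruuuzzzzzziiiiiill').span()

(0, 3)

After group 1 captures some text, `\1` only succeeds where that same text appears again.
`search` walks the string left to right and returns the first match it finds.
The match spans [0:3] → 'ggg'.
Captured: group 1 = 'g'.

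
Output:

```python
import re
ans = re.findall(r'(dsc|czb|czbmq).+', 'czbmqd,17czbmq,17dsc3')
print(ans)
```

The regex engine tests alternatives in the order written; an earlier branch that matches wins even if a later one would match more.
One capturing group, so `findall` returns just the captured substring from the one match — 1 in all.

['czb']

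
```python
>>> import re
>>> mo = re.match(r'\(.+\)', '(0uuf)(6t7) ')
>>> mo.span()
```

(0, 11)

`re.match` won't scan ahead — the pattern has to work from the very first character.
The match spans [0:11] → '(0uuf)(6t7)'.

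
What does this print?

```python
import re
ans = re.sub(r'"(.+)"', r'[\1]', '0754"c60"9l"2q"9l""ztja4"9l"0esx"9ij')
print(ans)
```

`\1` in the replacement pulls in group 1's text for each match.

0754[c60"9l"2q"9l""ztja4"9l"0esx]9ij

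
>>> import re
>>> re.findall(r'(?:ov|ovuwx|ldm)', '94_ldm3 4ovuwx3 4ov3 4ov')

['ldm', 'ov', 'ov', 'ov']

The regex engine tests alternatives in the order written; an earlier branch that matches wins even if a later one would match more.
Matches: at [3:6] → 'ldm'; at [9:11] → 'ov'; at [17:19] → 'ov'; at [22:24] → 'ov'.
`findall` yields the raw match text (4 of them) because the pattern has no groups.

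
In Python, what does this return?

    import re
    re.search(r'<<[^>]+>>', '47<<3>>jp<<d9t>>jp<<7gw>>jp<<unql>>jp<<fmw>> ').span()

(2, 7)

The match spans [2:7] → '<<3>>'.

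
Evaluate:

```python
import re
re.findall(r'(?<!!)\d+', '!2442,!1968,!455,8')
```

['442', '968', '55', '8']

`(?!…)`/`(?<!…)` only lets a position through if the neighbouring text does NOT match; no characters are consumed.
No capturing groups, so `findall` returns the 4 full match strings.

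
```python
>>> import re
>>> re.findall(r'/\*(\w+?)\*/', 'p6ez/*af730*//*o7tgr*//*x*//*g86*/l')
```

['af730', 'o7tgr', 'x', 'g86']

With a single group, `findall` returns only what that group captured — 4 items.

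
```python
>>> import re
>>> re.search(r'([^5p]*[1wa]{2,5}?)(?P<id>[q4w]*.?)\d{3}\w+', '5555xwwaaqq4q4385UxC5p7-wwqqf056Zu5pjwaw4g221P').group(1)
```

The match spans [4:23] → 'xwwaaqq4q4385UxC5p7'.
Captured: group 1 = 'xwwaa', group 2 = 'qq4q4'.

'xwwaa'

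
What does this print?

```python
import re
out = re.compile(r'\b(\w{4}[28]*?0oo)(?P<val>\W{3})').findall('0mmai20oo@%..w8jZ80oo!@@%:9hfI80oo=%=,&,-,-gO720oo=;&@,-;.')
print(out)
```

[('w8jZ80oo', '!@@'), ('9hfI80oo', '=%='), ('gO720oo', '=;&')]

The pattern matches a word boundary (`\b`, zero-width); then exactly 4 of a word character, then zero or more of one of [28] (lazy), then the literal '0oo' (captured); then exactly 3 of a non-word character (captured as 'val').
`findall` packs the 2 group values into a tuple for every match.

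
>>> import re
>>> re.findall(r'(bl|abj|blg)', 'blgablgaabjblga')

Alternation tries branches left to right and keeps the first one that lets the overall match succeed at that position.
Matches: at [0:2] match 'bl', group 1 = 'bl'; at [4:6] match 'bl', group 1 = 'bl'; at [8:11] match 'abj', group 1 = 'abj'; at [11:13] match 'bl', group 1 = 'bl'.
`findall` collects group 1 from each match (4 total).

['bl', 'bl', 'abj', 'bl']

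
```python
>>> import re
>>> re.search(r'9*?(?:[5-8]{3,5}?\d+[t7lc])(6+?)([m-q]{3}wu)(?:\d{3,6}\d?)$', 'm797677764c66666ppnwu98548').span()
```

Pattern: zero or more of a literal '9' (lazy); then 3 to 5 of a character in [5-8] (lazy), then one or more of a digit, then one of [t7lc] (non-capturing group); then one or more of a literal '6' (lazy) (captured); then exactly 3 of a character in [m-q], then the literal 'wu' (captured); then 3 to 6 of a digit, then optionally a digit (non-capturing group); then anchored at the end.
Unlike `match`, `search` isn't anchored — it looks for the pattern anywhere in the string.
The match spans [2:26] → '97677764c66666ppnwu98548'.
Captured: group 1 = '66666', group 2 = 'ppnwu'.

(2, 26)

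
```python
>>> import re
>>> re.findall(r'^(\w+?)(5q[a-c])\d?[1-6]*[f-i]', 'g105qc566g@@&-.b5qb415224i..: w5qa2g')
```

[('g10', '5qc')]

Pattern: anchored at the start of the string; then one or more of a word character (lazy) (captured); then the literal '5q', then a character in [a-c] (captured); then optionally a digit, then zero or more of a character in [1-6], then a character in [f-i].
Scanning left to right: at [0:10] match 'g105qc566g', groups = ('g10', '5qc').
With 2 capturing groups, `findall` returns a 2-tuple per match.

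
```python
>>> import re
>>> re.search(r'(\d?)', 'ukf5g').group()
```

''

The pattern matches optionally a digit (captured).
Unlike `match`, `search` isn't anchored — it looks for the pattern anywhere in the string.
The match spans [0:0] → ''.
Captured: group 1 = ''.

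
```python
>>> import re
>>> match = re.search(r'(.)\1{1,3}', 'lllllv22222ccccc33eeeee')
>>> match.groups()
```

The match spans [0:4] → 'llll'.
Captured: group 1 = 'l'.

('l',)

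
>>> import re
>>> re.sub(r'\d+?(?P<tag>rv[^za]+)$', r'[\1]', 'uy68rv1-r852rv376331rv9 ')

'uy[rv1-r852rv376331rv9 ]'

This matches one or more of a digit (lazy); then the literal 'rv', then one or more of any character except [za] (captured as 'tag'); then anchored at the end.
Matches: at [2:24] → '68rv1-r852rv376331rv9 '.
`\1` in the replacement pulls in group 1's text for each match.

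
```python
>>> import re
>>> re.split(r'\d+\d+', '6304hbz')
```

Pattern: one or more of a digit; then one or more of a digit.
Matches to split on: at [0:4] → '6304'.
`split` removes every match and returns the 2 fragments in between.

['', 'hbz']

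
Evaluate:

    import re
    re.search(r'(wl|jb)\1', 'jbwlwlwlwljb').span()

(2, 6)

A backreference is literal: `\1` must see the identical characters the first group matched.
The match spans [2:6] → 'wlwl'.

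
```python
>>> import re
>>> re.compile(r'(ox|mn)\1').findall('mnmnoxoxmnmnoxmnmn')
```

The backreference `\1` re-matches whatever the first group consumed, character for character.
Because there's exactly one group, `findall` drops the full match and keeps group 1 from each hit.

['mn', 'ox', 'mn', 'mn']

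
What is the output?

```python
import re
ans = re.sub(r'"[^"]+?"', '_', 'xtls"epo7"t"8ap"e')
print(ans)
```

Matches: at [4:10] → '"epo7"'; at [11:16] → '"8ap"'.
Each match is replaced by '_'.

xtls_t_e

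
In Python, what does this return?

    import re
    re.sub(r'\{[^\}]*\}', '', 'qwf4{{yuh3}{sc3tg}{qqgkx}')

'qwf4'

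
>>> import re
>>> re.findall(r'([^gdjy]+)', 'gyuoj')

`findall` collects group 1 from the one match (1 total).

['uo']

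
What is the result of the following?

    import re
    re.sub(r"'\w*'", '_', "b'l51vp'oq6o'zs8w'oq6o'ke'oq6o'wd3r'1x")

Each match is replaced by '_'.

'b_oq6o_oq6o_oq6o_1x'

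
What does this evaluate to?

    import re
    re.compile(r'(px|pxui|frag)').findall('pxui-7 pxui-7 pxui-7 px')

The regex engine tests alternatives in the order written; an earlier branch that matches wins even if a later one would match more.
Matches: at [0:2] match 'px', group 1 = 'px'; at [7:9] match 'px', group 1 = 'px'; at [14:16] match 'px', group 1 = 'px'; at [21:23] match 'px', group 1 = 'px'.
With a single group, `findall` returns only what that group captured — 4 items.

['px', 'px', 'px', 'px']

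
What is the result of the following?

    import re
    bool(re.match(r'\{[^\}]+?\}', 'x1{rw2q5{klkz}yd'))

False

`re.match` won't scan ahead — the pattern has to work from the very first character.
Here position 0 doesn't satisfy it, so the call returns None, and `bool(None)` is False.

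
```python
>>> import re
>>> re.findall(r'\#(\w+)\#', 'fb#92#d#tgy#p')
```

['92', 'tgy']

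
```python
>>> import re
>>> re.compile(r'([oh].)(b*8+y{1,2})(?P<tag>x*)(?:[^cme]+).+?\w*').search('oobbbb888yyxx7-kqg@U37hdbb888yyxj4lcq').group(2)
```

'bbbb888yy'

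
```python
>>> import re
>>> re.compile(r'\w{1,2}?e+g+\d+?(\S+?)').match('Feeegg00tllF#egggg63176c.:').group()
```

'Feeegg00'

The pattern matches 1 to 2 of a word character (lazy), then one or more of the literal 'e'; then one or more of a literal 'g', then one or more of a digit (lazy); then one or more of a non-whitespace character (lazy) (captured).
The `?` after the quantifier makes it lazy — it takes as little as possible before letting the rest of the pattern try.
`match` is anchored at position 0; if the pattern doesn't fit there, it returns None.
The match spans [0:8] → 'Feeegg00'.
Captured: group 1 = '0'.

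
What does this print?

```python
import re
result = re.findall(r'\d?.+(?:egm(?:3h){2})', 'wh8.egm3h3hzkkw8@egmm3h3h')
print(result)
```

This matches optionally a digit, then one or more of any character; then the literal 'egm', then the literal '3h' repeated 2 times (non-capturing group).
Scanning left to right: at [0:11] → 'wh8.egm3h3h'.
No capturing groups, so `findall` returns the 1 full match string.

['wh8.egm3h3h']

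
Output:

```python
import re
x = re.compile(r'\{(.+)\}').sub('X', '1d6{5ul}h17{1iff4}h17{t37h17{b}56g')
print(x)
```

1d6X56g

Each match is replaced by 'X'.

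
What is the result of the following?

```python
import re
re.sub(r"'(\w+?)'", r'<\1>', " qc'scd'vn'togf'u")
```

Matches: at [3:8] → "'scd'"; at [10:16] → "'togf'".
`\1` in the replacement pulls in group 1's text for each match.

' qc<scd>vn<togf>u'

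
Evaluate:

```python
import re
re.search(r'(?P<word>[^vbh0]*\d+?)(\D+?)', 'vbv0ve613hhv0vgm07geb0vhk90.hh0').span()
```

The pattern matches zero or more of any character except [vbh0], then one or more of a digit (lazy) (captured as 'word'); then one or more of a non-digit (lazy) (captured).
Unlike `match`, `search` isn't anchored — it looks for the pattern anywhere in the string.
The match spans [3:5] → '0v'.
Captured: group 1 = '0', group 2 = 'v'.

(3, 5)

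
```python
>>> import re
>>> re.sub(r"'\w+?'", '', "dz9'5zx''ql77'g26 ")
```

Matches: at [3:8] → "'5zx'"; at [8:14] → "'ql77'".
`sub` substitutes '' at each match site.

'dz9g26 '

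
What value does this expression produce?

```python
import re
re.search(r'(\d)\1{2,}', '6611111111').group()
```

'11111111'

After group 1 captures some text, `\1` only succeeds where that same text appears again.
The match spans [2:10] → '11111111'.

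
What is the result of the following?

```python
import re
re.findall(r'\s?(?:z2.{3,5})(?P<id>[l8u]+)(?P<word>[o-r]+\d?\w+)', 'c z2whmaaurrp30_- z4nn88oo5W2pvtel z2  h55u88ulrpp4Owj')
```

[('u', 'rrp30_'), ('u88ul', 'rpp4Owj')]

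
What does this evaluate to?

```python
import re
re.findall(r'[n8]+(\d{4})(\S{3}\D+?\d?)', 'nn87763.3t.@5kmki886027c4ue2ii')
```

[('7763', '.3t.'), ('6027', 'c4ue2')]

This matches one or more of one of [n8]; then exactly 4 of a digit (captured); then exactly 3 of a non-whitespace character, then one or more of a non-digit (lazy), then optionally a digit (captured).
The `?` after the quantifier makes it lazy — it takes as little as possible before letting the rest of the pattern try.
Scanning left to right: at [0:11] match 'nn87763.3t.', groups = ('7763', '.3t.'); at [17:28] match '886027c4ue2', groups = ('6027', 'c4ue2').
`findall` packs the 2 group values into a tuple for every match.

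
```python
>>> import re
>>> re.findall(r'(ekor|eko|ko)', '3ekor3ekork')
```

The regex engine tests alternatives in the order written; an earlier branch that matches wins even if a later one would match more.
Scanning left to right: at [1:5] match 'ekor', group 1 = 'ekor'; at [6:10] match 'ekor', group 1 = 'ekor'.
With a single group, `findall` returns only what that group captured — 2 items.

['ekor', 'ekor']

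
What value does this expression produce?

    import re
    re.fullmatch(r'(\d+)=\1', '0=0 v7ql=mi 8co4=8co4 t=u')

None

After group 1 captures some text, `\1` only succeeds where that same text appears again.
`re.fullmatch` is like wrapping the pattern in `^…$` (in single-line mode).
Here there's no way to consume every character, so the call returns None.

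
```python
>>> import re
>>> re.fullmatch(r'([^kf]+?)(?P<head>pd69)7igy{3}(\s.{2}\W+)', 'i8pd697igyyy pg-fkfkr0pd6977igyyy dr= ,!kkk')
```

Pattern: one or more of any character except [kf] (lazy) (captured); then a literal 'p', then the literal 'd69' (captured as 'head'); then the literal '7ig', then exactly 3 of the literal 'y'; then whitespace, then exactly 2 of any character, then one or more of a non-word character (captured).
`re.fullmatch` requires the pattern to consume the entire string.
Here the pattern can't cover the whole string, so the call returns None.

None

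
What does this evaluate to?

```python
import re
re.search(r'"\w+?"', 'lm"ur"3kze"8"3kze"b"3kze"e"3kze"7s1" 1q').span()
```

`re.search` scans for the first position where the pattern succeeds.
The match spans [2:6] → '"ur"'.

(2, 6)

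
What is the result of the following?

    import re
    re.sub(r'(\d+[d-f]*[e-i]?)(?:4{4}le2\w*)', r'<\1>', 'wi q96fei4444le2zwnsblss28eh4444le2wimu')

This matches one or more of a digit, then zero or more of a character in [d-f], then optionally a character in [e-i] (captured); then exactly 4 of a literal '4', then the literal 'le2', then zero or more of a word character (non-capturing group).
Matches: at [4:39] → '96fei4444le2zwnsblss28eh4444le2wimu'.
The replacement refers to a captured group, so each match is rewritten using its own captured text.

'wi q<96fei>'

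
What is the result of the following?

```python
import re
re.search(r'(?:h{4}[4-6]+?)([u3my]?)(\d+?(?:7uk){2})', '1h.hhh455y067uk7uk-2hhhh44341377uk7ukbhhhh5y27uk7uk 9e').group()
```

'hhhh44341377uk7uk'

Pattern: exactly 4 of the literal 'h', then one or more of a character in [4-6] (lazy) (non-capturing group); then optionally one of [u3my] (captured); then one or more of a digit (lazy), then the literal '7uk' repeated 2 times (captured).
`re.search` scans for the first position where the pattern succeeds.
The match spans [20:37] → 'hhhh44341377uk7uk'.
Captured: group 1 = '', group 2 = '4341377uk7uk'.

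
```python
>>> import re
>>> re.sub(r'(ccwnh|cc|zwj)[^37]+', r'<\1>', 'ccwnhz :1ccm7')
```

'<ccwnh>7'

The regex engine tests alternatives in the order written; an earlier branch that matches wins even if a later one would match more.
Matches: at [0:12] → 'ccwnhz :1ccm'.
The replacement refers to a captured group, so each match is rewritten using its own captured text.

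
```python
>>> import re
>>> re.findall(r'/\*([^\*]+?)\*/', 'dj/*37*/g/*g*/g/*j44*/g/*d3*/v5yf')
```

Matches: at [2:8] match '/*37*/', group 1 = '37'; at [9:14] match '/*g*/', group 1 = 'g'; at [15:22] match '/*j44*/', group 1 = 'j44'; at [23:29] match '/*d3*/', group 1 = 'd3'.
One capturing group, so `findall` returns just the captured substring from each match — 4 in all.

['37', 'g', 'j44', 'd3']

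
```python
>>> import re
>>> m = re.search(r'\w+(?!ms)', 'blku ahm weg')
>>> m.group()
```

The negative lookaround is zero-width — it rules out positions where the adjacent text would match, without consuming anything.
The match spans [0:4] → 'blku'.

'blku'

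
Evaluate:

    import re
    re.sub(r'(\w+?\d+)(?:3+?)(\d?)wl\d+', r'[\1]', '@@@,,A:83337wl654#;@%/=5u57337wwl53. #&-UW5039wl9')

`\1` in the replacement pulls in group 1's text for each match.

'@@@,,A:[833]#;@%/=5u57337wwl53. #&-[UW50]'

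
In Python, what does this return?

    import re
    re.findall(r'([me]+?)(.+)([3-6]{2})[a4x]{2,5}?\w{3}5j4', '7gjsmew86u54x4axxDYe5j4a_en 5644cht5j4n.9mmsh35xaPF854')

With 3 capturing groups, `findall` returns a 3-tuple per match.

[('m', 'ew86u54x4axxDYe5j4a_en ', '56')]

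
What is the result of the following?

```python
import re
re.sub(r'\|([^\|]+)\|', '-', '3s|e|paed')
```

'3s-paed'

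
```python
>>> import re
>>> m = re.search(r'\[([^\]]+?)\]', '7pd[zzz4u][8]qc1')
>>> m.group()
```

'[zzz4u]'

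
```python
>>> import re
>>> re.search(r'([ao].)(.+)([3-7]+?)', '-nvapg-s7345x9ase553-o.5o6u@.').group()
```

'apg-s7345x9ase553-o.5o6'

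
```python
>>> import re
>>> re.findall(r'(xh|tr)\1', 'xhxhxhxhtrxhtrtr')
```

After group 1 captures some text, `\1` only succeeds where that same text appears again.
Matches: at [0:4] match 'xhxh', group 1 = 'xh'; at [4:8] match 'xhxh', group 1 = 'xh'; at [12:16] match 'trtr', group 1 = 'tr'.
`findall` collects group 1 from each match (3 total).

['xh', 'xh', 'tr']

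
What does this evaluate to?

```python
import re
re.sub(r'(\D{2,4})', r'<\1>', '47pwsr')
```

'47<pwsr>'

Pattern: 2 to 4 of a non-digit (captured).
Matches: at [2:6] → 'pwsr'.
Each match is replaced using the text its own group 1 captured.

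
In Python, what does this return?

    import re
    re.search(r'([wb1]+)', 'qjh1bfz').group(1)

The match spans [3:5] → '1b'.
Captured: group 1 = '1b'.

'1b'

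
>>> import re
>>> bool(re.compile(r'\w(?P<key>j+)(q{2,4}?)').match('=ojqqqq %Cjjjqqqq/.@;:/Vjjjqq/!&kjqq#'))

With `match`, the pattern is implicitly anchored at the beginning.
Here the pattern fails at index 0, so the call returns None, and `bool(None)` is False.

False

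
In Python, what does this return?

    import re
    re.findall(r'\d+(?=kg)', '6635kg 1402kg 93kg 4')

['6635', '1402', '93']

The positive lookaround only admits positions where the adjacent text matches; those characters stay outside the span.
With no groups in the pattern, `findall` gives back each whole match — 3 here.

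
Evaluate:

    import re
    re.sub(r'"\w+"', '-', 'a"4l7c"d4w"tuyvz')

'a-d4w"tuyvz'

Each match is replaced by '-'.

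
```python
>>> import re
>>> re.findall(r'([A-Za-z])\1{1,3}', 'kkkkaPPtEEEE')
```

['k', 'P', 'E']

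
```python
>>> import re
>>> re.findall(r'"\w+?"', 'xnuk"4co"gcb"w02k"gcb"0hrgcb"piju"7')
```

['"4co"', '"w02k"', '"0hrgcb"']

Walking the string: at [4:9] → '"4co"'; at [12:18] → '"w02k"'; at [21:29] → '"0hrgcb"'.
No capturing groups, so `findall` returns the 3 full match strings.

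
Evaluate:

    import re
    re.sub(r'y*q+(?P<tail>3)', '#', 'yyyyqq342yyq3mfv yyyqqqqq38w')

'#42#mfv #8w'

Pattern: zero or more of the literal 'y', then one or more of the literal 'q'; then a literal '3' (captured as 'tail').
Matches: at [0:7] → 'yyyyqq3'; at [9:13] → 'yyq3'; at [17:26] → 'yyyqqqqq3'.
Every occurrence is swapped for '#'.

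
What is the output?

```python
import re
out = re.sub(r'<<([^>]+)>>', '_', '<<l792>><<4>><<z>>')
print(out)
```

___

Each match is replaced by '_'.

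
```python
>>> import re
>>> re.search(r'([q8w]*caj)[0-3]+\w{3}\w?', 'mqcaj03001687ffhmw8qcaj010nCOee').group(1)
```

'qcaj'

The match spans [1:14] → 'qcaj03001687f'.
Captured: group 1 = 'qcaj'.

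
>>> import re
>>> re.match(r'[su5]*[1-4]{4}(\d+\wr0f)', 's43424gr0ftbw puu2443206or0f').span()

Pattern: zero or more of one of [su5], then exactly 4 of a character in [1-4]; then one or more of a digit, then a word character, then the literal 'r0f' (captured).
`re.match` won't scan ahead — the pattern has to work from the very first character.
The match spans [0:10] → 's43424gr0f'.
Captured: group 1 = '4gr0f'.

(0, 10)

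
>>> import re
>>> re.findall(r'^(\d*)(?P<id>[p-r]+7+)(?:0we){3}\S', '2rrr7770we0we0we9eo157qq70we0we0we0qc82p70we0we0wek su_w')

[('2', 'rrr777')]

This matches anchored at the start of the string; then zero or more of a digit (captured); then one or more of a character in [p-r], then one or more of the literal '7' (captured as 'id'); then the literal '0we' repeated 3 times, then a non-whitespace character.
Matches: at [0:17] match '2rrr7770we0we0we9', groups = ('2', 'rrr777').
2 groups means the one result is a tuple of 2 captured strings — 1 here.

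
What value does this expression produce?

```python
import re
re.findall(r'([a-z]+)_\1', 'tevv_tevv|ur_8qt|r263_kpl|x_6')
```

The backreference `\1` re-matches whatever the first group consumed, character for character.
Scanning left to right: at [0:9] match 'tevv_tevv', group 1 = 'tevv'.
With a single group, `findall` returns only what that group captured — 1 item.

['tevv']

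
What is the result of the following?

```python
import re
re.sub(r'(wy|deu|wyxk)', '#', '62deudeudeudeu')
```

Matches: at [2:5] → 'deu'; at [5:8] → 'deu'; at [8:11] → 'deu'; at [11:14] → 'deu'.
`sub` substitutes '#' at each match site.

'62####'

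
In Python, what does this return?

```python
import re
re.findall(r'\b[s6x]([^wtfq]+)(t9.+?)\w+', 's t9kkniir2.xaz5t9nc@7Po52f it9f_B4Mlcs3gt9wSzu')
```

[(' ', 't9k'), ('az5', 't9n')]

Because the quantifier is non-greedy, it stops expanding at the earliest point where the rest of the pattern can succeed.
2 groups means each result is a tuple of 2 captured strings — 2 here.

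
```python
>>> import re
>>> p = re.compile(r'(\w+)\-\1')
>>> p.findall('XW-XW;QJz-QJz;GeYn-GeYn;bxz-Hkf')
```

['XW', 'QJz', 'GeYn']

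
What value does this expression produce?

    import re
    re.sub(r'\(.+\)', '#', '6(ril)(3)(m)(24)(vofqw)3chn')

Matches: at [1:23] → '(ril)(3)(m)(24)(vofqw)'.
`sub` substitutes '#' at each match site.

'6#3chn'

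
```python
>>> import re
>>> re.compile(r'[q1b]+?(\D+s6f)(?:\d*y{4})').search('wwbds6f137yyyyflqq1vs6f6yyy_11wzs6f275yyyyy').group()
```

'bds6f137yyyy'

This matches one or more of one of [q1b] (lazy); then one or more of a non-digit, then the literal 's6f' (captured); then zero or more of a digit, then exactly 4 of a literal 'y' (non-capturing group).
The match spans [2:14] → 'bds6f137yyyy'.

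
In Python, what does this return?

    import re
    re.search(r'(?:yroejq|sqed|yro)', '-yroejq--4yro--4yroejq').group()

Branches in `(...|...)` are attempted left-to-right; the first branch that allows the whole pattern to succeed is taken.
The match spans [1:7] → 'yroejq'.

'yroejq'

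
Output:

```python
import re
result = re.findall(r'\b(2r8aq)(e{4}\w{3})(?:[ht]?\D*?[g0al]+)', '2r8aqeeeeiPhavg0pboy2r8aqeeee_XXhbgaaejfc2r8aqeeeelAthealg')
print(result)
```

[('2r8aq', 'eeeeiPh')]

The pattern matches a word boundary (`\b`, zero-width); then the literal '2r', then the literal '8aq' (captured); then exactly 4 of a literal 'e', then exactly 3 of a word character (captured); then optionally one of [ht], then zero or more of a non-digit (lazy), then one or more of one of [g0al] (non-capturing group).
`findall` packs the 2 group values into a tuple for every match.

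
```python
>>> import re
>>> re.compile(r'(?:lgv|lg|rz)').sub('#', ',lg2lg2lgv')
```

Branches in `(...|...)` are attempted left-to-right; the first branch that allows the whole pattern to succeed is taken.
`sub` substitutes '#' at each match site.

',#2#2#'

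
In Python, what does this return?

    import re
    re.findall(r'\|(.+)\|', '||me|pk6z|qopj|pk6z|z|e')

['|me|pk6z|qopj|pk6z|z']

Scanning left to right: at [0:22] match '||me|pk6z|qopj|pk6z|z|', group 1 = '|me|pk6z|qopj|pk6z|z'.
One capturing group, so `findall` returns just the captured substring from the one match — 1 in all.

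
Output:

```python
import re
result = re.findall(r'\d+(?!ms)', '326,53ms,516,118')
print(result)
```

A negative assertion filters positions out without eating any characters.
Walking the string: at [0:3] → '326'; at [4:5] → '5'; at [9:12] → '516'; at [13:16] → '118'.
No capturing groups, so `findall` returns the 4 full match strings.

['326', '5', '516', '118']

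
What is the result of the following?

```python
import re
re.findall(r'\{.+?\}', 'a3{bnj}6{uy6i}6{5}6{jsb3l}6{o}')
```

Walking the string: at [2:7] → '{bnj}'; at [8:14] → '{uy6i}'; at [15:18] → '{5}'; at [19:26] → '{jsb3l}'; at [27:30] → '{o}'.
Since nothing is captured, `findall` lists the 5 matched substrings directly.

['{bnj}', '{uy6i}', '{5}', '{jsb3l}', '{o}']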